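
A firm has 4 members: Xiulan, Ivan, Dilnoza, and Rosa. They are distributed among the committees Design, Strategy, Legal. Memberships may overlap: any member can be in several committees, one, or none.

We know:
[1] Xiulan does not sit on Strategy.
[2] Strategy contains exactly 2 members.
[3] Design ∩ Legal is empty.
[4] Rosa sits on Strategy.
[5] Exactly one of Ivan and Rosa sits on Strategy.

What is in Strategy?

From (1): Xiulan ∉ Strategy.
From (4): Rosa ∈ Strategy.
(5) (exactly one): Ivan ∉ Strategy.
(2): only 2 candidates remain for Strategy, so all are in.

Strategy = {Dilnoza, Rosa}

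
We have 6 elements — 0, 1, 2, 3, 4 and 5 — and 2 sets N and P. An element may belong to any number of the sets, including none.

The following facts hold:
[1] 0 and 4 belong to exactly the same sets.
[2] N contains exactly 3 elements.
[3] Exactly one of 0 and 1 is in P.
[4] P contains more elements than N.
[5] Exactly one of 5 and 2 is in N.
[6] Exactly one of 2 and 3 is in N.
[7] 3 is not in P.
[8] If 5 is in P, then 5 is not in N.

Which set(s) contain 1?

1: none

From (7): 3 ∉ P.
Suppose 1 ∈ N: no assignment then satisfies all the clues, so 1 ∉ N.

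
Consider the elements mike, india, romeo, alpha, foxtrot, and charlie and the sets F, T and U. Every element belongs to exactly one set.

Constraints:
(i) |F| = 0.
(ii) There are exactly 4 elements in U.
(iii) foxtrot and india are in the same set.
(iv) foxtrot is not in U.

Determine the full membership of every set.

F = {}; T = {foxtrot, india}; U = {alpha, charlie, mike, romeo}

From (iv): foxtrot ∉ U.
(i): F already has 0, so the rest are out.
(iii): india matches foxtrot: india ∉ U.
Only one set left: india ∈ T.
Only one set left: foxtrot ∈ T.
(ii): only 4 candidates remain for U, so all are in.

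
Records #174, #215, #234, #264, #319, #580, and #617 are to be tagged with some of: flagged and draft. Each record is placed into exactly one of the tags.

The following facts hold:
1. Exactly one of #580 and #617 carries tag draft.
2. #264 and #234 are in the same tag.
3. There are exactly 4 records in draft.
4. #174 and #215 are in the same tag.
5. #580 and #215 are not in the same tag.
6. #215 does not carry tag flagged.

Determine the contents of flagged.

flagged = {#234, #264, #580}

From (6): #215 ∉ flagged.
(4): #174 matches #215: #174 ∉ flagged.
Only one tag left: #174 ∈ draft.
Only one tag left: #215 ∈ draft.
(5): #580 ∉ draft.
Only one tag left: #580 ∈ flagged.
(1) (exactly one): #617 ∈ draft.
Suppose #234 ∉ flagged: no assignment then satisfies all the clues, so #234 ∈ flagged.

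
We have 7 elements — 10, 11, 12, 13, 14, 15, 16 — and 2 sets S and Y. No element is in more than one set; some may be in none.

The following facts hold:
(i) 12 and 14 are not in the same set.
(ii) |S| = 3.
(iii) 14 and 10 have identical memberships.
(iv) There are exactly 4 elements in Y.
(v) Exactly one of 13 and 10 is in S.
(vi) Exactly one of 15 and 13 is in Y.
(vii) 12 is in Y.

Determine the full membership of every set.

S = {10, 14, 15}; Y = {11, 12, 13, 16}

From (vii): 12 ∈ Y.
(i): 14 ∉ Y.
(iii): 10 matches 14: 10 ∉ Y.
Suppose 10 ∉ S: no assignment then satisfies all the clues, so 10 ∈ S.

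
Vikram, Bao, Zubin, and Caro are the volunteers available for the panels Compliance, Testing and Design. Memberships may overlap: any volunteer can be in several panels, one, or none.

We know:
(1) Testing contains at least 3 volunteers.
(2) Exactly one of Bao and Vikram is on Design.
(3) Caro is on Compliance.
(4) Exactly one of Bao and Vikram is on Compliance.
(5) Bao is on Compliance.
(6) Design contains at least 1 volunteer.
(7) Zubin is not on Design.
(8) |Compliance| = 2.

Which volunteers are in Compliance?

Compliance = {Bao, Caro}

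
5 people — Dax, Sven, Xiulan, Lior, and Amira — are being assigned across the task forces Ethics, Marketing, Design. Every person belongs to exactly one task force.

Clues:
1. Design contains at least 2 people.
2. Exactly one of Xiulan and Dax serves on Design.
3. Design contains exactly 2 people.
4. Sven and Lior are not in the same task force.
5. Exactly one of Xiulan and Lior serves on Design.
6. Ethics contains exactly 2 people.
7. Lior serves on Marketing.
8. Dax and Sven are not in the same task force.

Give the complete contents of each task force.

Ethics = {Amira, Dax}; Marketing = {Lior}; Design = {Sven, Xiulan}

From (7): Lior ∈ Marketing.
(4): Sven ∉ Marketing.
(5) (exactly one): Xiulan ∈ Design.
(2) (exactly one): Dax ∉ Design.
Suppose Dax ∉ Ethics: no assignment then satisfies all the clues, so Dax ∈ Ethics.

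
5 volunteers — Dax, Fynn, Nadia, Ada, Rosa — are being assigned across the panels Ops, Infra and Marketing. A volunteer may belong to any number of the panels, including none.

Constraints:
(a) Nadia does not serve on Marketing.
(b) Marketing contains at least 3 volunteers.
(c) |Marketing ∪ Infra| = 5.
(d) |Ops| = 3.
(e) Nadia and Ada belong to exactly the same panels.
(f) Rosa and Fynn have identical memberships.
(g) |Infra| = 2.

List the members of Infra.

Infra = {Ada, Nadia}

From (a): Nadia ∉ Marketing.
(e): Ada matches Nadia: Ada ∉ Marketing.
(b): only 3 candidates remain for Marketing, so all are in.
Suppose Dax ∈ Infra: no assignment then satisfies all the clues, so Dax ∉ Infra.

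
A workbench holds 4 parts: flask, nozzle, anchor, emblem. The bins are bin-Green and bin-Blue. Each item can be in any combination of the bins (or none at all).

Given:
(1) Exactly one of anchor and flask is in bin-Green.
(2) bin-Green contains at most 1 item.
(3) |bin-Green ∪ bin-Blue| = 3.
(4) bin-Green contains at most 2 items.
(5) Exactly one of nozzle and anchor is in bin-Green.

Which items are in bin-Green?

bin-Green = {anchor}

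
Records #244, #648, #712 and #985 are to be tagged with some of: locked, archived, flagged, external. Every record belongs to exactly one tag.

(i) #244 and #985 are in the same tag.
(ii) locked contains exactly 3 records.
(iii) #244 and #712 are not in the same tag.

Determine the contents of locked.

locked = {#244, #648, #985}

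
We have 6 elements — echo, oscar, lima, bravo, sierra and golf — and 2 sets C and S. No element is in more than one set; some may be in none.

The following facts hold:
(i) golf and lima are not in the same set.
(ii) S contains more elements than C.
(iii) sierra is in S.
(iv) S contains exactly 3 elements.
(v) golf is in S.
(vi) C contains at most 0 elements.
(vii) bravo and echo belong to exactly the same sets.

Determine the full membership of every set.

C = {}; S = {golf, oscar, sierra}

From (iii): sierra ∈ S.
From (v): golf ∈ S.
(i): lima ∉ S.
(vi): C already has 0, so the rest are out.
Suppose echo ∈ S: no assignment then satisfies all the clues, so echo ∉ S.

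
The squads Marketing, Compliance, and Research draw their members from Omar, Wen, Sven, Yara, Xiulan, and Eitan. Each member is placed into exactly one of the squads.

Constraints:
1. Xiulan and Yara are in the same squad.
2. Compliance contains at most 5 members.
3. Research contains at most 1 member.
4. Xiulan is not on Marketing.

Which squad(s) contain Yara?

From (4): Xiulan ∉ Marketing.
(1): Yara matches Xiulan: Yara ∉ Marketing.
Suppose Yara ∉ Compliance: no assignment then satisfies all the clues, so Yara ∈ Compliance.

Yara: Compliance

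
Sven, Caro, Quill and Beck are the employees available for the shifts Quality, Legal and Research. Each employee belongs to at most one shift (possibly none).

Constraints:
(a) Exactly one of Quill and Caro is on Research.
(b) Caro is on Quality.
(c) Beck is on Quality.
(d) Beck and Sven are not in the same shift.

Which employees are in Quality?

Quality = {Beck, Caro}

From (b): Caro ∈ Quality.
From (c): Beck ∈ Quality.
(a) (exactly one): Quill ∈ Research.
(d): Sven ∉ Quality.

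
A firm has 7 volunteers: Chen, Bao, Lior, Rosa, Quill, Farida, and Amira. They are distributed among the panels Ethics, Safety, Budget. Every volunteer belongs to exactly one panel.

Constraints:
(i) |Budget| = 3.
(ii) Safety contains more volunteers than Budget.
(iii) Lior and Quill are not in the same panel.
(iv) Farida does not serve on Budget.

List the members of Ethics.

Ethics = {}

From (iv): Farida ∉ Budget.
Suppose Chen ∈ Ethics: no assignment then satisfies all the clues, so Chen ∉ Ethics.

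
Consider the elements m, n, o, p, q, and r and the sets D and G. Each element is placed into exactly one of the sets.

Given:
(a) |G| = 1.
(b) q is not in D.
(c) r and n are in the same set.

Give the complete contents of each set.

From (b): q ∉ D.
Only one set left: q ∈ G.
(a): G already has 1, so the rest are out.
Only one set left: m ∈ D.
Only one set left: n ∈ D.
Only one set left: o ∈ D.
Only one set left: p ∈ D.
Only one set left: r ∈ D.

D = {m, n, o, p, r}; G = {q}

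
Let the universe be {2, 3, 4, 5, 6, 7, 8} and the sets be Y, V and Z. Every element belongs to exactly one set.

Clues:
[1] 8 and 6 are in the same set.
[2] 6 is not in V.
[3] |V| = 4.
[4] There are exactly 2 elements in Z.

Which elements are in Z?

From (2): 6 ∉ V.
(1): 8 matches 6: 8 ∉ V.
Suppose 2 ∈ Z: no assignment then satisfies all the clues, so 2 ∉ Z.

Z = {6, 8}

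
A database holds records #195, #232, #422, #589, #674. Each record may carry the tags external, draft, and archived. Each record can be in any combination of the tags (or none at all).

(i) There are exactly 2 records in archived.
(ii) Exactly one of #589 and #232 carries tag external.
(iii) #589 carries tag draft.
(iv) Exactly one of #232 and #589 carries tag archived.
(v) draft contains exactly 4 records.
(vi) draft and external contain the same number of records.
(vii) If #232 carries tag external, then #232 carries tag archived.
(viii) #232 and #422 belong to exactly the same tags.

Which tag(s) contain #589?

From (iii): #589 ∈ draft.
Suppose #589 ∈ external: no assignment then satisfies all the clues, so #589 ∉ external.

#589: draft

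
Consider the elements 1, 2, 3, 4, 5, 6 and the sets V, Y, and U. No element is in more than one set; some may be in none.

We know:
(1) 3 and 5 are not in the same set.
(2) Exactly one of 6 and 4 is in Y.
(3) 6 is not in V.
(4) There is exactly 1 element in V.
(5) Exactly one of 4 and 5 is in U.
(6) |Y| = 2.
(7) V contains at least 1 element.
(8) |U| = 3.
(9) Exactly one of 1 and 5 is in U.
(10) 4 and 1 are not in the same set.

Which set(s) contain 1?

1: V

From (3): 6 ∉ V.
Suppose 1 ∉ V: no assignment then satisfies all the clues, so 1 ∈ V.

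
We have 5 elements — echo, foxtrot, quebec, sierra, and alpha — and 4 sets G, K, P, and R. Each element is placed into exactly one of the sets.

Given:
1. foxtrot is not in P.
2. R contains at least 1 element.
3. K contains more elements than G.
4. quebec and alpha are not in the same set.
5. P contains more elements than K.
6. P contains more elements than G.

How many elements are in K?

1

From (1): foxtrot ∉ P.
Suppose echo ∈ G: no assignment then satisfies all the clues, so echo ∉ G.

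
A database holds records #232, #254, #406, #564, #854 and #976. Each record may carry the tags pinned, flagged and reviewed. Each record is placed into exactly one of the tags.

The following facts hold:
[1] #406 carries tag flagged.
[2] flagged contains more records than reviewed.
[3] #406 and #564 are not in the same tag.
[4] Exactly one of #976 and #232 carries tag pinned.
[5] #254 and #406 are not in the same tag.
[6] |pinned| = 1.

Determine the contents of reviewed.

reviewed = {#254, #564}

From (1): #406 ∈ flagged.
(3): #564 ∉ flagged.
(5): #254 ∉ flagged.
Suppose #232 ∈ reviewed: no assignment then satisfies all the clues, so #232 ∉ reviewed.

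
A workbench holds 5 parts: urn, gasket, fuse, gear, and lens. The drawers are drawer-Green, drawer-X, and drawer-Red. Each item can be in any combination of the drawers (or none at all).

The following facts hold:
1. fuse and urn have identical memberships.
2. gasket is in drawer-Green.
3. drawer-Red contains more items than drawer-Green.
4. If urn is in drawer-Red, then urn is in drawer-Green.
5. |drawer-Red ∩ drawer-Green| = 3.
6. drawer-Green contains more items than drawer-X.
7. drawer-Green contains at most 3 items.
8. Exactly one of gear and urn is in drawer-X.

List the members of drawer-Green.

drawer-Green = {fuse, gasket, urn}

From (2): gasket ∈ drawer-Green.
Suppose urn ∉ drawer-Green: no assignment then satisfies all the clues, so urn ∈ drawer-Green.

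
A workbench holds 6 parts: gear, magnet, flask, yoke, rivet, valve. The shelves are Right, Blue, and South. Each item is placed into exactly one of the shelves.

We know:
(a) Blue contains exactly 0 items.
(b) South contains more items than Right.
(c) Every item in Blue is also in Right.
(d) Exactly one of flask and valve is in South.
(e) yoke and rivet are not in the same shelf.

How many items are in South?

4

(a): Blue already has 0, so the rest are out.
Suppose gear ∈ Right: no assignment then satisfies all the clues, so gear ∉ Right.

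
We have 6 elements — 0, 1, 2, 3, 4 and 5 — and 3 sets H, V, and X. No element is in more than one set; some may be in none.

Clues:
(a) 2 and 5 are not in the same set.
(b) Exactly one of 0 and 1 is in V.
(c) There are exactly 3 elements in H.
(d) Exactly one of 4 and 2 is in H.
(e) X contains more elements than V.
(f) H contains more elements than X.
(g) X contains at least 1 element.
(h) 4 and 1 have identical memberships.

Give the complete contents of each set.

H = {1, 4, 5}; V = {0}; X = {2, 3}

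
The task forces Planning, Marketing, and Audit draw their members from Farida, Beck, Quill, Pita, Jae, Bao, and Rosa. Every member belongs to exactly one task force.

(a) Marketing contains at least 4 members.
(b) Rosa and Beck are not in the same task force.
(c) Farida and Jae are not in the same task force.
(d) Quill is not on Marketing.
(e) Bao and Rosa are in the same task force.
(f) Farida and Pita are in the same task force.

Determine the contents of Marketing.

Marketing = {Bao, Farida, Pita, Rosa}

From (d): Quill ∉ Marketing.
Suppose Farida ∉ Marketing: no assignment then satisfies all the clues, so Farida ∈ Marketing.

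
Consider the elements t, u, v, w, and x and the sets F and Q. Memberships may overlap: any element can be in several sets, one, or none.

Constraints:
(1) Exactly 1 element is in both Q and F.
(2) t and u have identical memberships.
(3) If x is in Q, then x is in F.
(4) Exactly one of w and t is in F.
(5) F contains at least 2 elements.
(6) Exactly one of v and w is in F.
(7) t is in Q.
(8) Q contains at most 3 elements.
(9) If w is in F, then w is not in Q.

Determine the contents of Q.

Q = {t, u, x}

From (7): t ∈ Q.
(2): u matches t: u ∈ Q.
Suppose v ∈ Q: no assignment then satisfies all the clues, so v ∉ Q.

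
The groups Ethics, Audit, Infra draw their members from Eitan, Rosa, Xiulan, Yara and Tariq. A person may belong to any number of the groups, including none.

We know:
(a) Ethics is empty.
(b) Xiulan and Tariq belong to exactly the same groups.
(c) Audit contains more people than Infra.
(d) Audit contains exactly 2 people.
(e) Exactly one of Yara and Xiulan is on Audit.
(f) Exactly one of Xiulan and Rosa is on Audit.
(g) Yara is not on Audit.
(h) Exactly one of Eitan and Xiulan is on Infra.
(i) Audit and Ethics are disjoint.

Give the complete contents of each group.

Ethics = {}; Audit = {Tariq, Xiulan}; Infra = {Eitan}

From (g): Yara ∉ Audit.
(a): Ethics already has 0, so the rest are out.
(e) (exactly one): Xiulan ∈ Audit.
(f) (exactly one): Rosa ∉ Audit.
(b): Tariq matches Xiulan: Tariq ∈ Audit.
(d): Audit already has 2, so the rest are out.
Suppose Eitan ∉ Infra: no assignment then satisfies all the clues, so Eitan ∈ Infra.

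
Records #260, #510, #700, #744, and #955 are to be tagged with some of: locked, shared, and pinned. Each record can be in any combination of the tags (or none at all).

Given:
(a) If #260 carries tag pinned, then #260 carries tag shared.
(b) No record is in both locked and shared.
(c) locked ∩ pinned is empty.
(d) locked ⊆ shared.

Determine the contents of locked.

locked = {}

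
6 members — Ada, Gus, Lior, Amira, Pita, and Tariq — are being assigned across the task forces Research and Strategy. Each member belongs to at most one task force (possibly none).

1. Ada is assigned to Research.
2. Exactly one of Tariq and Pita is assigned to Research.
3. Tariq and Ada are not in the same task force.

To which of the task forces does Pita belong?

From (1): Ada ∈ Research.
(3): Tariq ∉ Research.
(2) (exactly one): Pita ∈ Research.

Pita: Research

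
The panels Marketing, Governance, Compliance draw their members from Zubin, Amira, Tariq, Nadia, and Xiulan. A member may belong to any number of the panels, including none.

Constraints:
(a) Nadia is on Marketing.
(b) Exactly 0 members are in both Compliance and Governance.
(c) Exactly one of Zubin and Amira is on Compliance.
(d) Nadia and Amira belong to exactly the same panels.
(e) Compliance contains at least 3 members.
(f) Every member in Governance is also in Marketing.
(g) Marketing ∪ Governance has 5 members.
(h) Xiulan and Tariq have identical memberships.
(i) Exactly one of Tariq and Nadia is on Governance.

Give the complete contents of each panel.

Marketing = {Amira, Nadia, Tariq, Xiulan, Zubin}; Governance = {Amira, Nadia}; Compliance = {Tariq, Xiulan, Zubin}

From (a): Nadia ∈ Marketing.
(d): Amira matches Nadia: Amira ∈ Marketing.
Suppose Zubin ∉ Marketing: no assignment then satisfies all the clues, so Zubin ∈ Marketing.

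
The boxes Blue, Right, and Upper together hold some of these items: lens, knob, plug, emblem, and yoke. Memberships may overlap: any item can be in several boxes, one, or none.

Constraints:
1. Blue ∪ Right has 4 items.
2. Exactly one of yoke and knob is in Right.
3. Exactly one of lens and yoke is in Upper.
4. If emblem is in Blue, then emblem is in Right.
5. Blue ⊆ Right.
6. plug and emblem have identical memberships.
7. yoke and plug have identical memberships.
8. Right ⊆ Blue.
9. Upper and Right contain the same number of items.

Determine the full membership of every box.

Blue = {emblem, lens, plug, yoke}; Right = {emblem, lens, plug, yoke}; Upper = {emblem, knob, plug, yoke}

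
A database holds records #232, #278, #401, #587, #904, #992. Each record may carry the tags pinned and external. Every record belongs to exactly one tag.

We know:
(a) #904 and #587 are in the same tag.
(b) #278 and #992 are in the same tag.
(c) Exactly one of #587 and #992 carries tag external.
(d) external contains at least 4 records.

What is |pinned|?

2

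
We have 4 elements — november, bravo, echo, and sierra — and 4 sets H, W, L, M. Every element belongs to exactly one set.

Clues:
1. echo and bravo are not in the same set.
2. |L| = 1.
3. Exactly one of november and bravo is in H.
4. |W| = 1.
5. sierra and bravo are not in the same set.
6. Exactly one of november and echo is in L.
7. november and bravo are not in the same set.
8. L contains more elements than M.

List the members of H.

H = {november, sierra}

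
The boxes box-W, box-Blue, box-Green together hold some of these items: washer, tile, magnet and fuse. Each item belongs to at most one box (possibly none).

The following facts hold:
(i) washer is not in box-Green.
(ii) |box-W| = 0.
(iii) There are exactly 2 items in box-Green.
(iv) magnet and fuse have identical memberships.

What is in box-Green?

box-Green = {fuse, magnet}

From (i): washer ∉ box-Green.
(ii): box-W already has 0, so the rest are out.
Suppose tile ∈ box-Green: no assignment then satisfies all the clues, so tile ∉ box-Green.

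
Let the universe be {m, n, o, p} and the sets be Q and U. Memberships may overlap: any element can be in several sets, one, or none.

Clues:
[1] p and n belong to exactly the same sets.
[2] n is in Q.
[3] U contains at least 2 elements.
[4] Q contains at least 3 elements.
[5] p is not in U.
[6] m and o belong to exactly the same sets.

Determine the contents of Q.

Q = {m, n, o, p}

From (2): n ∈ Q.
From (5): p ∉ U.
(1): p matches n: p ∈ Q.
(1): n matches p: n ∉ U.
(3): only 2 candidates remain for U, so all are in.
Suppose m ∉ Q: no assignment then satisfies all the clues, so m ∈ Q.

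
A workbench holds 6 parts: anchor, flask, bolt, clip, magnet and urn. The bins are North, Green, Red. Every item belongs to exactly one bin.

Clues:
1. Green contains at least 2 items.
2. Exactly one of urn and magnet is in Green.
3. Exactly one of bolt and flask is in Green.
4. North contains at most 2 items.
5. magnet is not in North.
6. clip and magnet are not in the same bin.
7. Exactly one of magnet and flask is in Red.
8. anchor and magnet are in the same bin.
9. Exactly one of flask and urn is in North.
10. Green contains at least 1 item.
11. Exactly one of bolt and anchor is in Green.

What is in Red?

Red = {anchor, magnet}

From (5): magnet ∉ North.
(8): anchor matches magnet: anchor ∉ North.
Suppose anchor ∉ Red: no assignment then satisfies all the clues, so anchor ∈ Red.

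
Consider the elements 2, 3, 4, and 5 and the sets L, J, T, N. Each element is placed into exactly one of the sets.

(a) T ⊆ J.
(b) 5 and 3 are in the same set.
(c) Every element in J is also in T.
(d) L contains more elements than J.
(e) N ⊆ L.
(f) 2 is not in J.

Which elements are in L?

L = {2, 3, 4, 5}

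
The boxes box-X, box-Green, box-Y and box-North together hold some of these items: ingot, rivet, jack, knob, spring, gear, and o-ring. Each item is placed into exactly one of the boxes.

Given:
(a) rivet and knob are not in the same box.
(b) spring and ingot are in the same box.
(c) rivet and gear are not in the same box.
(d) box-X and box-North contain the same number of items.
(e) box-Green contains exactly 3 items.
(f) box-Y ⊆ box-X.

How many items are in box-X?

2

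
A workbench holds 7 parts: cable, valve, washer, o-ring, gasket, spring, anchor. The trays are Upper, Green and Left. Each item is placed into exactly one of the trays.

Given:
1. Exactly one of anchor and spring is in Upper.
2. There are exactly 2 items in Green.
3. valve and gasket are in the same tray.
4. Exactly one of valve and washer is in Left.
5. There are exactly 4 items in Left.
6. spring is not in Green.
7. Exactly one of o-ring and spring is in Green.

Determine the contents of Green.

Green = {o-ring, washer}

From (6): spring ∉ Green.
(7) (exactly one): o-ring ∈ Green.
Suppose cable ∈ Green: no assignment then satisfies all the clues, so cable ∉ Green.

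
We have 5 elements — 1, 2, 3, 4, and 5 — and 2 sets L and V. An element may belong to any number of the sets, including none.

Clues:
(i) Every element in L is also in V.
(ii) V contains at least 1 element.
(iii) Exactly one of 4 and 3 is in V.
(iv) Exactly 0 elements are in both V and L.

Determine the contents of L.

L = {}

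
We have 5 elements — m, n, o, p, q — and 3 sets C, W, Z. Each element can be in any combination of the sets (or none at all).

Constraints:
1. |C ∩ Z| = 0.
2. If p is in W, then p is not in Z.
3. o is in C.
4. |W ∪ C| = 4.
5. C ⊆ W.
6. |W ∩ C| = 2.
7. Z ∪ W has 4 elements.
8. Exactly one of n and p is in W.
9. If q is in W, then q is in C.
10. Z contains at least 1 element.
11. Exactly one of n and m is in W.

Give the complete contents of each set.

C = {o, q}; W = {m, o, p, q}; Z = {m}

From (3): o ∈ C.
(5) with o ∈ C: o ∈ W.
Suppose m ∈ C: no assignment then satisfies all the clues, so m ∉ C.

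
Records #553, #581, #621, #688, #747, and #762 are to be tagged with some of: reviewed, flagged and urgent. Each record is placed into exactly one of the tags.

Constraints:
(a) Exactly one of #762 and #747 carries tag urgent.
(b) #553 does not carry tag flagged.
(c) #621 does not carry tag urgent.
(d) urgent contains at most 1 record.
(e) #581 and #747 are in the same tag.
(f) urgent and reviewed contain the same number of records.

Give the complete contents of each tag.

reviewed = {#553}; flagged = {#581, #621, #688, #747}; urgent = {#762}

From (b): #553 ∉ flagged.
From (c): #621 ∉ urgent.
Suppose #553 ∉ reviewed: no assignment then satisfies all the clues, so #553 ∈ reviewed.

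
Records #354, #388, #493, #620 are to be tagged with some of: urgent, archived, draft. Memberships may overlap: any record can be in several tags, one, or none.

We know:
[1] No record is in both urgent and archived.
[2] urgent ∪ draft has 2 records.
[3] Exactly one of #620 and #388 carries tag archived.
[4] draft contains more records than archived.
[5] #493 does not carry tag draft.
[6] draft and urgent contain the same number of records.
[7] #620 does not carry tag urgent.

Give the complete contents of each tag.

From (5): #493 ∉ draft.
From (7): #620 ∉ urgent.
Suppose #354 ∉ urgent: no assignment then satisfies all the clues, so #354 ∈ urgent.

urgent = {#354, #388}; archived = {#620}; draft = {#354, #388}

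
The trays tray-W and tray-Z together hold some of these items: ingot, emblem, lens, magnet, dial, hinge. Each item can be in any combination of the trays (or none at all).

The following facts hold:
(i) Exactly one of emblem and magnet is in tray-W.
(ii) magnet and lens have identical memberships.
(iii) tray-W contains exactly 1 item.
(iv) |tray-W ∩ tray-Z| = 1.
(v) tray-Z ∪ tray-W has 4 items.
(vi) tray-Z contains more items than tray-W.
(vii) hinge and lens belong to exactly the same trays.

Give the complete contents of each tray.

tray-W = {emblem}; tray-Z = {emblem, hinge, lens, magnet}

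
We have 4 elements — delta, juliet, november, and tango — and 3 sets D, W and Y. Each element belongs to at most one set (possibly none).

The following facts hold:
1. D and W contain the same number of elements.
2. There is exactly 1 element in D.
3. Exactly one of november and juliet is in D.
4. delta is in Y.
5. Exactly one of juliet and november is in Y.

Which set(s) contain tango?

tango: W

From (4): delta ∈ Y.
Suppose tango ∈ D: no assignment then satisfies all the clues, so tango ∉ D.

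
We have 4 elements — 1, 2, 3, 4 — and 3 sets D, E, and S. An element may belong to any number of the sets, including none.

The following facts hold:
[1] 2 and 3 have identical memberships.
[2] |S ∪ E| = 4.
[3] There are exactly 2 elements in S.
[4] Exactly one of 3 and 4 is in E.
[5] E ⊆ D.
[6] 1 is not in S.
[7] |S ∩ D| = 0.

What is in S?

S = {2, 3}

From (6): 1 ∉ S.
Suppose 2 ∉ S: no assignment then satisfies all the clues, so 2 ∈ S.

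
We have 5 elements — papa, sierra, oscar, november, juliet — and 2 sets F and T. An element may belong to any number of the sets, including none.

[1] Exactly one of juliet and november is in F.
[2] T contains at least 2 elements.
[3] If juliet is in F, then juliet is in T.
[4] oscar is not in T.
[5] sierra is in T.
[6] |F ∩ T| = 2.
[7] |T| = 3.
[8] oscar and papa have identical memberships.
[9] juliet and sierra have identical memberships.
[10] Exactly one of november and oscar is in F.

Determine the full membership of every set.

F = {juliet, oscar, papa, sierra}; T = {juliet, november, sierra}

From (4): oscar ∉ T.
From (5): sierra ∈ T.
(8): papa matches oscar: papa ∉ T.
(9): juliet matches sierra: juliet ∈ T.
(7): only 3 candidates remain for T, so all are in.
Suppose papa ∉ F: no assignment then satisfies all the clues, so papa ∈ F.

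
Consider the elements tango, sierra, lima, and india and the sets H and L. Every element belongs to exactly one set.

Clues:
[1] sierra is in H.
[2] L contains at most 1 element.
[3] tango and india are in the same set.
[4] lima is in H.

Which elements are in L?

From (1): sierra ∈ H.
From (4): lima ∈ H.
Suppose tango ∈ L: no assignment then satisfies all the clues, so tango ∉ L.

L = {}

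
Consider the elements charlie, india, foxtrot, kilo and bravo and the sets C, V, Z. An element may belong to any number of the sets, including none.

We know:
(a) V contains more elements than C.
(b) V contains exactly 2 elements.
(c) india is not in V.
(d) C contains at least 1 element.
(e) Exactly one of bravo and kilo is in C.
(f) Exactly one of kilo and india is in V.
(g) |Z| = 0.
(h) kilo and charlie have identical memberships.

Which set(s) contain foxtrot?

From (c): india ∉ V.
(f) (exactly one): kilo ∈ V.
(g): Z already has 0, so the rest are out.
(h): charlie matches kilo: charlie ∈ V.
(b): V already has 2, so the rest are out.
Suppose foxtrot ∈ C: no assignment then satisfies all the clues, so foxtrot ∉ C.

foxtrot: none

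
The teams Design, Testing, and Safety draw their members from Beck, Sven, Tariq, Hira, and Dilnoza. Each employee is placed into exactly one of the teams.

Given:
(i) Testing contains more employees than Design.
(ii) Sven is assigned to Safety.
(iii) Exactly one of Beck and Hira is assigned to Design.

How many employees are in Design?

From (ii): Sven ∈ Safety.
Suppose Tariq ∈ Design: no assignment then satisfies all the clues, so Tariq ∉ Design.

1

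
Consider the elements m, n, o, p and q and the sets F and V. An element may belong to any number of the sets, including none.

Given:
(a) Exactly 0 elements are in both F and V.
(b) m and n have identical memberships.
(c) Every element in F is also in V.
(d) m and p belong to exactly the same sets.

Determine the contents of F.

F = {}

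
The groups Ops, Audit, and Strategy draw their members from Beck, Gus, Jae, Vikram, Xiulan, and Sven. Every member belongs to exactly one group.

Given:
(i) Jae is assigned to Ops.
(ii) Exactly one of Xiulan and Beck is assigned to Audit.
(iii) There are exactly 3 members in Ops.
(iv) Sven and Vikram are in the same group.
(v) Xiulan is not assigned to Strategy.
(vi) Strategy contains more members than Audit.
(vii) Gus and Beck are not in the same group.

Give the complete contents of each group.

Ops = {Gus, Jae, Xiulan}; Audit = {Beck}; Strategy = {Sven, Vikram}

From (i): Jae ∈ Ops.
From (v): Xiulan ∉ Strategy.
Suppose Beck ∈ Ops: no assignment then satisfies all the clues, so Beck ∉ Ops.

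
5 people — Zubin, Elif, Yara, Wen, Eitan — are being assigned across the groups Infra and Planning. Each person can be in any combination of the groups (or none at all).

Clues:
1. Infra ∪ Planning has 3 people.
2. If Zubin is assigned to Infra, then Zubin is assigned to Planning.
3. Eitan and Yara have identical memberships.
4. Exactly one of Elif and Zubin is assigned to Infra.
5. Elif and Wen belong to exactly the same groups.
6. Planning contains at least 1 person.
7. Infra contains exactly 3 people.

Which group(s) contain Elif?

Elif: none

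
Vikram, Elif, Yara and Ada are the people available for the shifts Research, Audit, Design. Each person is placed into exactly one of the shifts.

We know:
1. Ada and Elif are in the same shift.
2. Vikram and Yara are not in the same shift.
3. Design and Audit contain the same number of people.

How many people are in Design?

1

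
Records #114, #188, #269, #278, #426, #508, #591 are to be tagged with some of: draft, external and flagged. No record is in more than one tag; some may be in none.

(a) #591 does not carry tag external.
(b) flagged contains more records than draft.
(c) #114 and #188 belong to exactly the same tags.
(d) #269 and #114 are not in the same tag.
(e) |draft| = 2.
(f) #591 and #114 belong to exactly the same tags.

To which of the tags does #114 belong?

#114: flagged

From (a): #591 ∉ external.
(f): #114 matches #591: #114 ∉ external.
(c): #188 matches #114: #188 ∉ external.
Suppose #114 ∈ draft: no assignment then satisfies all the clues, so #114 ∉ draft.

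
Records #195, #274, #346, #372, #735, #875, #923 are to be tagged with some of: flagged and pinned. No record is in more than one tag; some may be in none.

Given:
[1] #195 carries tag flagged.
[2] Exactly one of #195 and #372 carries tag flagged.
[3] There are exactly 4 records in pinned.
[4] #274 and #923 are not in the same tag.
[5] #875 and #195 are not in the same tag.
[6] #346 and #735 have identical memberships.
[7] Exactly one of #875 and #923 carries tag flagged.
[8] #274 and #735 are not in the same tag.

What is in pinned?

pinned = {#346, #372, #735, #875}

From (1): #195 ∈ flagged.
(2) (exactly one): #372 ∉ flagged.
(5): #875 ∉ flagged.
(7) (exactly one): #923 ∈ flagged.
(4): #274 ∉ flagged.
Suppose #274 ∈ pinned: no assignment then satisfies all the clues, so #274 ∉ pinned.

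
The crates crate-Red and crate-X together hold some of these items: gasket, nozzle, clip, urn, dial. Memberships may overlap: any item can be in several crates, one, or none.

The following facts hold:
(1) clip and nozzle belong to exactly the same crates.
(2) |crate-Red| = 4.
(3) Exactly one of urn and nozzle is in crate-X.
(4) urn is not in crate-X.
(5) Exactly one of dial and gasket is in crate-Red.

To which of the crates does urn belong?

urn: crate-Red

From (4): urn ∉ crate-X.
(3) (exactly one): nozzle ∈ crate-X.
(1): clip matches nozzle: clip ∈ crate-X.
Suppose urn ∉ crate-Red: no assignment then satisfies all the clues, so urn ∈ crate-Red.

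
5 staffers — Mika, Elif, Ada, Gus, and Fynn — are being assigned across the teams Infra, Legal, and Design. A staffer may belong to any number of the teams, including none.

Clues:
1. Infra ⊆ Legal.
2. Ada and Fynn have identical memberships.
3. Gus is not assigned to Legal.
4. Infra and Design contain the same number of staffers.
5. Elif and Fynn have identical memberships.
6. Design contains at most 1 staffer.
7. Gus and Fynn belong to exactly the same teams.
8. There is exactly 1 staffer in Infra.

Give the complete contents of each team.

Infra = {Mika}; Legal = {Mika}; Design = {Mika}

From (3): Gus ∉ Legal.
(1) contrapositive: Gus ∉ Infra.
(7): Fynn matches Gus: Fynn ∉ Infra.
(7): Fynn matches Gus: Fynn ∉ Legal.
(2): Ada matches Fynn: Ada ∉ Infra.
(2): Ada matches Fynn: Ada ∉ Legal.
(5): Elif matches Fynn: Elif ∉ Infra.
(5): Elif matches Fynn: Elif ∉ Legal.
(8): only 1 candidates remain for Infra, so all are in.
(1) with Mika ∈ Infra: Mika ∈ Legal.
Suppose Mika ∉ Design: no assignment then satisfies all the clues, so Mika ∈ Design.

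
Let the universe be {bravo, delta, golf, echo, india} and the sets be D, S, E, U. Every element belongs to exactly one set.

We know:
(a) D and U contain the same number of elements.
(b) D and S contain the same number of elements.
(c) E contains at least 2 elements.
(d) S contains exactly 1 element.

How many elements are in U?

1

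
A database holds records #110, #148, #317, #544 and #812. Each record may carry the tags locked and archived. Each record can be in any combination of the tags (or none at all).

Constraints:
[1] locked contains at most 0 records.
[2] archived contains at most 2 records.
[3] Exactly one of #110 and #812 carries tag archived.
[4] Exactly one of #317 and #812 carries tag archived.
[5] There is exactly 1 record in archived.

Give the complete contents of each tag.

locked = {}; archived = {#812}

(1): locked already has 0, so the rest are out.
Suppose #110 ∈ archived: no assignment then satisfies all the clues, so #110 ∉ archived.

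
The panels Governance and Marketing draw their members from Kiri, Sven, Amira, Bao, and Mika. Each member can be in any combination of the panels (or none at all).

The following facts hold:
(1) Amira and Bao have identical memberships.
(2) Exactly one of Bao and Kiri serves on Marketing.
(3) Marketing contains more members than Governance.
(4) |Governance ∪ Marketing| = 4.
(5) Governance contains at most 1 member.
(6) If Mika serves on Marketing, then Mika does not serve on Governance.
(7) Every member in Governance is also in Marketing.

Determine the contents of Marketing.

Marketing = {Amira, Bao, Mika, Sven}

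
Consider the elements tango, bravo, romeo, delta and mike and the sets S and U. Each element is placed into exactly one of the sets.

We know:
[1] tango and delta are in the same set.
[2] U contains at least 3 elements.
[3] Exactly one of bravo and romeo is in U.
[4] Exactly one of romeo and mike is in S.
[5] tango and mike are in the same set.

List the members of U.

U = {bravo, delta, mike, tango}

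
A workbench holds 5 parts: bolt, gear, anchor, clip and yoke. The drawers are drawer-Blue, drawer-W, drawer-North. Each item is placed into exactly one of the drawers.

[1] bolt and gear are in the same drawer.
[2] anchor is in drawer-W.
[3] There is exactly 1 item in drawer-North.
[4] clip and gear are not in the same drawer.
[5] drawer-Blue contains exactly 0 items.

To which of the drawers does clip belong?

From (2): anchor ∈ drawer-W.
(5): drawer-Blue already has 0, so the rest are out.
Suppose clip ∈ drawer-W: no assignment then satisfies all the clues, so clip ∉ drawer-W.

clip: drawer-North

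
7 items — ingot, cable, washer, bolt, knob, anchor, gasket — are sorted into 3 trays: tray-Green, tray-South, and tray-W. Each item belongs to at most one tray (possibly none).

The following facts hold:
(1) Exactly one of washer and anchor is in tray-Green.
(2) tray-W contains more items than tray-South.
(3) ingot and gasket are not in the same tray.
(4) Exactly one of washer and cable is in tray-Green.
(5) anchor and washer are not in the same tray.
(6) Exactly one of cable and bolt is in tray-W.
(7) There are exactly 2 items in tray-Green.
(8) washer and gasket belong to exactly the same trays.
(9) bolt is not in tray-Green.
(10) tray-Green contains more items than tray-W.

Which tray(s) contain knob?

knob: none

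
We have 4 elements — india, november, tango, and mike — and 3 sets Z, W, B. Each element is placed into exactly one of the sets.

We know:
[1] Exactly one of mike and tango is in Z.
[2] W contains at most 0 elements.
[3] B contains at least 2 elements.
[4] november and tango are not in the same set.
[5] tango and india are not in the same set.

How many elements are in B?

3

(2): W already has 0, so the rest are out.
Suppose india ∈ Z: no assignment then satisfies all the clues, so india ∉ Z.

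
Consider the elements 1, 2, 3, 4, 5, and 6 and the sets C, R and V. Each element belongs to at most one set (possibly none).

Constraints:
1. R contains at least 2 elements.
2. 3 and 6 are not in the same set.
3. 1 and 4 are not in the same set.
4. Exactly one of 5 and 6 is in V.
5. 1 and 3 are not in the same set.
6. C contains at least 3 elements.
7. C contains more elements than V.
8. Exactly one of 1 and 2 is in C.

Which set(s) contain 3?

3: C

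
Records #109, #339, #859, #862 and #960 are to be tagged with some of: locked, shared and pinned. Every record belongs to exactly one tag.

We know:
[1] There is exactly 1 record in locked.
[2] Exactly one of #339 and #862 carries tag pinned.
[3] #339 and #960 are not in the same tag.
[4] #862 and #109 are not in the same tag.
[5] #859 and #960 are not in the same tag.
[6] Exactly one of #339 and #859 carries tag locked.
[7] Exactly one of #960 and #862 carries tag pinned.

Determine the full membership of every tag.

locked = {#339}; shared = {#109, #960}; pinned = {#859, #862}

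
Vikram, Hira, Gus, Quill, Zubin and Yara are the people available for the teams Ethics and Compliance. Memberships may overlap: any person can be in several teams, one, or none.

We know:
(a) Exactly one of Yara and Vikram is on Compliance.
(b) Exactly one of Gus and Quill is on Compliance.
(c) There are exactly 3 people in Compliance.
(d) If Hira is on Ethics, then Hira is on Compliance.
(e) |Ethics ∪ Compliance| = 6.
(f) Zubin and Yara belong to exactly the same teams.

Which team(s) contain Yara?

Yara: Ethics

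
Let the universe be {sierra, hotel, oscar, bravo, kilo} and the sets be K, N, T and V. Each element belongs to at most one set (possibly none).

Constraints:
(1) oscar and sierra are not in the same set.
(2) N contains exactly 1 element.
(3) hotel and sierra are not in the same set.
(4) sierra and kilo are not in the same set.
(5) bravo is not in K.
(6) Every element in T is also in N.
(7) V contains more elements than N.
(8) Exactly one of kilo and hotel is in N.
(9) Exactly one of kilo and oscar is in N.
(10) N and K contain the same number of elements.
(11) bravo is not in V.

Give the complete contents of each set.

K = {sierra}; N = {kilo}; T = {}; V = {hotel, oscar}

From (5): bravo ∉ K.
From (11): bravo ∉ V.
Suppose sierra ∉ K: no assignment then satisfies all the clues, so sierra ∈ K.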